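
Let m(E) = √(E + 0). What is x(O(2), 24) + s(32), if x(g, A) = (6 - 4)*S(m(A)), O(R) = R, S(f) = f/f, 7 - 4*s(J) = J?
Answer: -17/4 ≈ -4.2500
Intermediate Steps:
s(J) = 7/4 - J/4
m(E) = √E
S(f) = 1
x(g, A) = 2 (x(g, A) = (6 - 4)*1 = 2*1 = 2)
x(O(2), 24) + s(32) = 2 + (7/4 - ¼*32) = 2 + (7/4 - 8) = 2 - 25/4 = -17/4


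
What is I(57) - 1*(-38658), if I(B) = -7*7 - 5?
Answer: 38604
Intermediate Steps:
I(B) = -54 (I(B) = -49 - 5 = -54)
I(57) - 1*(-38658) = -54 - 1*(-38658) = -54 + 38658 = 38604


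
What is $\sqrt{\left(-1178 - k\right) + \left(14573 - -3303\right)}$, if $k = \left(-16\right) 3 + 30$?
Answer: $2 \sqrt{4179} \approx 129.29$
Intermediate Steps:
$k = -18$ ($k = -48 + 30 = -18$)
$\sqrt{\left(-1178 - k\right) + \left(14573 - -3303\right)} = \sqrt{\left(-1178 - -18\right) + \left(14573 - -3303\right)} = \sqrt{\left(-1178 + 18\right) + \left(14573 + 3303\right)} = \sqrt{-1160 + 17876} = \sqrt{16716} = 2 \sqrt{4179}$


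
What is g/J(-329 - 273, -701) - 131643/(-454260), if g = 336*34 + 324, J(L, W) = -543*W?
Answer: 6160625881/19212321020 ≈ 0.32066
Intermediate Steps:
g = 11748 (g = 11424 + 324 = 11748)
g/J(-329 - 273, -701) - 131643/(-454260) = 11748/((-543*(-701))) - 131643/(-454260) = 11748/380643 - 131643*(-1/454260) = 11748*(1/380643) + 43881/151420 = 3916/126881 + 43881/151420 = 6160625881/19212321020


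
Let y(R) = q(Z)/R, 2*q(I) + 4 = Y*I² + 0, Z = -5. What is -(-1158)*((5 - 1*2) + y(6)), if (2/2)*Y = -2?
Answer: -1737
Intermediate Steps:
Y = -2
q(I) = -2 - I² (q(I) = -2 + (-2*I² + 0)/2 = -2 + (-2*I²)/2 = -2 - I²)
y(R) = -27/R (y(R) = (-2 - 1*(-5)²)/R = (-2 - 1*25)/R = (-2 - 25)/R = -27/R)
-(-1158)*((5 - 1*2) + y(6)) = -(-1158)*((5 - 1*2) - 27/6) = -(-1158)*((5 - 2) - 27*⅙) = -(-1158)*(3 - 9/2) = -(-1158)*(-3)/2 = -193*9 = -1737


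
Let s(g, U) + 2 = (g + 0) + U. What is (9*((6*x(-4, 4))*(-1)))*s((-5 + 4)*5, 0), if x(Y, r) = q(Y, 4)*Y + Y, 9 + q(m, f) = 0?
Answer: 12096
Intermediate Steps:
q(m, f) = -9 (q(m, f) = -9 + 0 = -9)
x(Y, r) = -8*Y (x(Y, r) = -9*Y + Y = -8*Y)
s(g, U) = -2 + U + g (s(g, U) = -2 + ((g + 0) + U) = -2 + (g + U) = -2 + (U + g) = -2 + U + g)
(9*((6*x(-4, 4))*(-1)))*s((-5 + 4)*5, 0) = (9*((6*(-8*(-4)))*(-1)))*(-2 + 0 + (-5 + 4)*5) = (9*((6*32)*(-1)))*(-2 + 0 - 1*5) = (9*(192*(-1)))*(-2 + 0 - 5) = (9*(-192))*(-7) = -1728*(-7) = 12096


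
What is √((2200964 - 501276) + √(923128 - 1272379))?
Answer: √(1699688 + I*√349251) ≈ 1303.7 + 0.23*I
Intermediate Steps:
√((2200964 - 501276) + √(923128 - 1272379)) = √(1699688 + √(-349251)) = √(1699688 + I*√349251)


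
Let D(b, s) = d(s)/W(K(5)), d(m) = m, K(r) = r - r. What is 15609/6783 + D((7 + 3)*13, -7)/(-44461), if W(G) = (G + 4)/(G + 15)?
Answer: 925559737/402105284 ≈ 2.3018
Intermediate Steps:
K(r) = 0
W(G) = (4 + G)/(15 + G)
D(b, s) = 15*s/4 (D(b, s) = s/(((4 + 0)/(15 + 0))) = s/((4/15)) = s/(((1/15)*4)) = s/(4/15) = s*(15/4) = 15*s/4)
15609/6783 + D((7 + 3)*13, -7)/(-44461) = 15609/6783 + ((15/4)*(-7))/(-44461) = 15609*(1/6783) - 105/4*(-1/44461) = 5203/2261 + 105/177844 = 925559737/402105284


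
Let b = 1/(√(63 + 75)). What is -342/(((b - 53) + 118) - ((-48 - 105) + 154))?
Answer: -3020544/565247 + 342*√138/565247 ≈ -5.3367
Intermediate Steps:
b = √138/138 (b = 1/(√138) = √138/138 ≈ 0.085126)
-342/(((b - 53) + 118) - ((-48 - 105) + 154)) = -342/(((√138/138 - 53) + 118) - ((-48 - 105) + 154)) = -342/(((-53 + √138/138) + 118) - (-153 + 154)) = -342/((65 + √138/138) - 1*1) = -342/((65 + √138/138) - 1) = -342/(64 + √138/138)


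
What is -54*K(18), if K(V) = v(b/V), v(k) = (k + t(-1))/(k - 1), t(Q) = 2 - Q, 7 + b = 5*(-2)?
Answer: 1998/35 ≈ 57.086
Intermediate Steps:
b = -17 (b = -7 + 5*(-2) = -7 - 10 = -17)
v(k) = (3 + k)/(-1 + k) (v(k) = (k + (2 - 1*(-1)))/(k - 1) = (k + (2 + 1))/(-1 + k) = (k + 3)/(-1 + k) = (3 + k)/(-1 + k))
K(V) = (3 - 17/V)/(-1 - 17/V)
-54*K(18) = -54*(17 - 3*18)/(17 + 18) = -54*(17 - 54)/35 = -54*(-37)/35 = -54*(-37/35) = 1998/35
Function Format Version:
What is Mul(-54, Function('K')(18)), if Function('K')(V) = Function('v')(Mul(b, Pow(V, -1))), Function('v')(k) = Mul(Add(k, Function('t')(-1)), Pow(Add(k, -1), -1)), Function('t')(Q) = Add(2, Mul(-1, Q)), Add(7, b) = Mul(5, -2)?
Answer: Rational(1998, 35) ≈ 57.086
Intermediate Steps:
b = -17 (b = Add(-7, Mul(5, -2)) = Add(-7, -10) = -17)
Function('v')(k) = Mul(Pow(Add(-1, k), -1), Add(3, k)) (Function('v')(k) = Mul(Add(k, Add(2, Mul(-1, -1))), Pow(Add(k, -1), -1)) = Mul(Add(k, Add(2, 1)), Pow(Add(-1, k), -1)) = Mul(Add(k, 3), Pow(Add(-1, k), -1)) = Mul(Add(3, k), Pow(Add(-1, k), -1)) = Mul(Pow(Add(-1, k), -1), Add(3, k)))
Function('K')(V) = Mul(Pow(Add(-1, Mul(-17, Pow(V, -1))), -1), Add(3, Mul(-17, Pow(V, -1))))
Mul(-54, Function('K')(18)) = Mul(-54, Mul(Pow(Add(17, 18), -1), Add(17, Mul(-3, 18)))) = Mul(-54, Mul(Pow(35, -1), Add(17, -54))) = Mul(-54, Mul(Rational(1, 35), -37)) = Mul(-54, Rational(-37, 35)) = Rational(1998, 35)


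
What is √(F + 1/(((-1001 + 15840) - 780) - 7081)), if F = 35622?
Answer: √1734523672026/6978 ≈ 188.74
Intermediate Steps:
√(F + 1/(((-1001 + 15840) - 780) - 7081)) = √(35622 + 1/(((-1001 + 15840) - 780) - 7081)) = √(35622 + 1/((14839 - 780) - 7081)) = √(35622 + 1/(14059 - 7081)) = √(35622 + 1/6978) = √(248570317/6978) = √1734523672026/6978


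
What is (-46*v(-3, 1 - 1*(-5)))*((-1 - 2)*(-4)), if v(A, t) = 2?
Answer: -1104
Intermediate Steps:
(-46*v(-3, 1 - 1*(-5)))*((-1 - 2)*(-4)) = (-46*2)*((-1 - 2)*(-4)) = -(-276)*(-4) = -92*12 = -1104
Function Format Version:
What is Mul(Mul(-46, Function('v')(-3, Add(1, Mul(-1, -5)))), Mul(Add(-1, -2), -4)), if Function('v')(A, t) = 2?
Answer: -1104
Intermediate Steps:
Mul(Mul(-46, Function('v')(-3, Add(1, Mul(-1, -5)))), Mul(Add(-1, -2), -4)) = Mul(Mul(-46, 2), Mul(Add(-1, -2), -4)) = Mul(-92, Mul(-3, -4)) = Mul(-92, 12) = -1104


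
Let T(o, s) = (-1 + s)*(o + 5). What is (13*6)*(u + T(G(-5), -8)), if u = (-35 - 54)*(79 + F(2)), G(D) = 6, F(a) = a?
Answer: -570024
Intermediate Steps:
T(o, s) = (-1 + s)*(5 + o)
u = -7209 (u = (-35 - 54)*(79 + 2) = -89*81 = -7209)
(13*6)*(u + T(G(-5), -8)) = (13*6)*(-7209 + (-5 - 1*6 + 5*(-8) + 6*(-8))) = 78*(-7209 + (-5 - 6 - 40 - 48)) = 78*(-7209 - 99) = 78*(-7308) = -570024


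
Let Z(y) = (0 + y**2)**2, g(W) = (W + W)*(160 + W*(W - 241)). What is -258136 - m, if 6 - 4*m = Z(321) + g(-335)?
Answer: 10487024731/4 ≈ 2.6218e+9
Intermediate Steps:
g(W) = 2*W*(160 + W*(-241 + W)) (g(W) = (2*W)*(160 + W*(-241 + W)) = 2*W*(160 + W*(-241 + W)))
Z(y) = y**4 (Z(y) = (y**2)**2 = y**4)
m = -10488057275/4 (m = 3/2 - (321**4 + 2*(-335)*(160 + (-335)**2 - 241*(-335)))/4 = 3/2 - (10617447681 + 2*(-335)*(160 + 112225 + 80735))/4 = 3/2 - (10617447681 + 2*(-335)*193120)/4 = 3/2 - (10617447681 - 129390400)/4 = 3/2 - 1/4*10488057281 = 3/2 - 10488057281/4 = -10488057275/4 ≈ -2.6220e+9)
-258136 - m = -258136 - 1*(-10488057275/4) = -258136 + 10488057275/4 = 10487024731/4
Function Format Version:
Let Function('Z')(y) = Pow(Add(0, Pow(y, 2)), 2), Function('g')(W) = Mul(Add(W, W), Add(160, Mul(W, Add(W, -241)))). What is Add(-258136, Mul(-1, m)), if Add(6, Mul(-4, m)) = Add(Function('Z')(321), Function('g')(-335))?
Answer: Rational(10487024731, 4) ≈ 2.6218e+9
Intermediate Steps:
Function('g')(W) = Mul(2, W, Add(160, Mul(W, Add(-241, W)))) (Function('g')(W) = Mul(Mul(2, W), Add(160, Mul(W, Add(-241, W)))) = Mul(2, W, Add(160, Mul(W, Add(-241, W)))))
Function('Z')(y) = Pow(y, 4) (Function('Z')(y) = Pow(Pow(y, 2), 2) = Pow(y, 4))
m = Rational(-10488057275, 4) (m = Add(Rational(3, 2), Mul(Rational(-1, 4), Add(Pow(321, 4), Mul(2, -335, Add(160, Pow(-335, 2), Mul(-241, -335)))))) = Add(Rational(3, 2), Mul(Rational(-1, 4), Add(10617447681, Mul(2, -335, Add(160, 112225, 80735))))) = Add(Rational(3, 2), Mul(Rational(-1, 4), Add(10617447681, Mul(2, -335, 193120)))) = Add(Rational(3, 2), Mul(Rational(-1, 4), Add(10617447681, -129390400))) = Add(Rational(3, 2), Mul(Rational(-1, 4), 10488057281)) = Add(Rational(3, 2), Rational(-10488057281, 4)) = Rational(-10488057275, 4) ≈ -2.6220e+9)
Add(-258136, Mul(-1, m)) = Add(-258136, Mul(-1, Rational(-10488057275, 4))) = Add(-258136, Rational(10488057275, 4)) = Rational(10487024731, 4)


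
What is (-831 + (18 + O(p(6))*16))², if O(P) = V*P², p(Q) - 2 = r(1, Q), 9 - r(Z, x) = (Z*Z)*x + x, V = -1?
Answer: 687241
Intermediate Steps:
r(Z, x) = 9 - x - x*Z² (r(Z, x) = 9 - ((Z*Z)*x + x) = 9 - (Z²*x + x) = 9 - (x*Z² + x) = 9 - (x + x*Z²) = 9 + (-x - x*Z²) = 9 - x - x*Z²)
p(Q) = 11 - 2*Q (p(Q) = 2 + (9 - Q - 1*Q*1²) = 2 + (9 - Q - 1*Q*1) = 2 + (9 - Q - Q) = 2 + (9 - 2*Q) = 11 - 2*Q)
O(P) = -P²
(-831 + (18 + O(p(6))*16))² = (-831 + (18 - (11 - 2*6)²*16))² = (-831 + (18 - (11 - 12)²*16))² = (-831 + (18 - 1*(-1)²*16))² = (-831 + (18 - 1*1*16))² = (-831 + (18 - 1*16))² = (-831 + (18 - 16))² = (-831 + 2)² = (-829)² = 687241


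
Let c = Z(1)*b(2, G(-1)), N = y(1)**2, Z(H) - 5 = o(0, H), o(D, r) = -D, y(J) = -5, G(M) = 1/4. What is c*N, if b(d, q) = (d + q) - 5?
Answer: -1375/4 ≈ -343.75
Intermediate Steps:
G(M) = 1/4
b(d, q) = -5 + d + q
Z(H) = 5 (Z(H) = 5 - 1*0 = 5 + 0 = 5)
N = 25 (N = (-5)**2 = 25)
c = -55/4 (c = 5*(-5 + 2 + 1/4) = 5*(-11/4) = -55/4 ≈ -13.750)
c*N = -55/4*25 = -1375/4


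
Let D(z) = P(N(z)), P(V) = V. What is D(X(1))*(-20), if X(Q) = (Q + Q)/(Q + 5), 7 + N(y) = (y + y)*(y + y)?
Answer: 1180/9 ≈ 131.11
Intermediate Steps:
N(y) = -7 + 4*y**2 (N(y) = -7 + (y + y)*(y + y) = -7 + (2*y)*(2*y) = -7 + 4*y**2)
X(Q) = 2*Q/(5 + Q) (X(Q) = (2*Q)/(5 + Q) = 2*Q/(5 + Q))
D(z) = -7 + 4*z**2
D(X(1))*(-20) = (-7 + 4*(2*1/(5 + 1))**2)*(-20) = (-7 + 4*(2*1/6)**2)*(-20) = (-7 + 4*(2*1*(1/6))**2)*(-20) = (-7 + 4*(1/3)**2)*(-20) = (-7 + 4*(1/9))*(-20) = (-7 + 4/9)*(-20) = -59/9*(-20) = 1180/9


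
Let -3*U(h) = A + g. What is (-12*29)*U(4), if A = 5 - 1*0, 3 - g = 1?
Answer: 812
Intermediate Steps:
g = 2 (g = 3 - 1*1 = 3 - 1 = 2)
A = 5 (A = 5 + 0 = 5)
U(h) = -7/3 (U(h) = -(5 + 2)/3 = -⅓*7 = -7/3)
(-12*29)*U(4) = -12*29*(-7/3) = -348*(-7/3) = 812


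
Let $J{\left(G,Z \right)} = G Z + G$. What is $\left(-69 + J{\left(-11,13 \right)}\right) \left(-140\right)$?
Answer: $31220$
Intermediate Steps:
$J{\left(G,Z \right)} = G + G Z$
$\left(-69 + J{\left(-11,13 \right)}\right) \left(-140\right) = \left(-69 - 11 \left(1 + 13\right)\right) \left(-140\right) = \left(-69 - 154\right) \left(-140\right) = \left(-223\right) \left(-140\right) = 31220$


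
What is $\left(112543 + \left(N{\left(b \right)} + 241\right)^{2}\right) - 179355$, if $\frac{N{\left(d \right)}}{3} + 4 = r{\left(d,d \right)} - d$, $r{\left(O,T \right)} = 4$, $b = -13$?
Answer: $11588$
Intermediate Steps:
$N{\left(d \right)} = - 3 d$ ($N{\left(d \right)} = -12 + 3 \left(4 - d\right) = -12 - \left(-12 + 3 d\right) = - 3 d$)
$\left(112543 + \left(N{\left(b \right)} + 241\right)^{2}\right) - 179355 = \left(112543 + \left(\left(-3\right) \left(-13\right) + 241\right)^{2}\right) - 179355 = \left(112543 + \left(39 + 241\right)^{2}\right) - 179355 = \left(112543 + 280^{2}\right) - 179355 = \left(112543 + 78400\right) - 179355 = 190943 - 179355 = 11588$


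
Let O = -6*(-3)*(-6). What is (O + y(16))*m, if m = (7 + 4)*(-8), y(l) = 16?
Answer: 8096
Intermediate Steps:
m = -88 (m = 11*(-8) = -88)
O = -108 (O = 18*(-6) = -108)
(O + y(16))*m = (-108 + 16)*(-88) = -92*(-88) = 8096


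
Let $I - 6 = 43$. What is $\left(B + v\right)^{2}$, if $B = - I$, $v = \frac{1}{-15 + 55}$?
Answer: $\frac{3837681}{1600} \approx 2398.6$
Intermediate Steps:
$I = 49$ ($I = 6 + 43 = 49$)
$v = \frac{1}{40} \approx 0.025$
$B = -49$ ($B = \left(-1\right) 49 = -49$)
$\left(B + v\right)^{2} = \left(-49 + \frac{1}{40}\right)^{2} = \left(- \frac{1959}{40}\right)^{2} = \frac{3837681}{1600}$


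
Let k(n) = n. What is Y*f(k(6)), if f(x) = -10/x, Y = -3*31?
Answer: 155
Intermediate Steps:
Y = -93
Y*f(k(6)) = -(-930)/6 = -93*(-5/3) = 155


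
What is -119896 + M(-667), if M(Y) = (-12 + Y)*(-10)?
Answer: -113106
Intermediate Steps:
M(Y) = 120 - 10*Y
-119896 + M(-667) = -119896 + (120 - 10*(-667)) = -119896 + (120 + 6670) = -119896 + 6790 = -113106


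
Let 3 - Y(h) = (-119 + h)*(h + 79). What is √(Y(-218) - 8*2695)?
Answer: 60*I*√19 ≈ 261.53*I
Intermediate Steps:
Y(h) = 3 - (-119 + h)*(79 + h) (Y(h) = 3 - (-119 + h)*(h + 79) = 3 - (-119 + h)*(79 + h))
√(Y(-218) - 8*2695) = √((9404 - 1*(-218)² + 40*(-218)) - 8*2695) = √((9404 - 1*47524 - 8720) - 21560) = √((9404 - 47524 - 8720) - 21560) = √(-46840 - 21560) = √(-68400) = 60*I*√19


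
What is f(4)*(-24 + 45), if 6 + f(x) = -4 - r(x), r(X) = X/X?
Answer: -231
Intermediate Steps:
r(X) = 1
f(x) = -11 (f(x) = -6 + (-4 - 1*1) = -6 + (-4 - 1) = -6 - 5 = -11)
f(4)*(-24 + 45) = -11*(-24 + 45) = -11*21 = -231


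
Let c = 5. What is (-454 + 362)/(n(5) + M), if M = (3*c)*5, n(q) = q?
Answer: -23/20 ≈ -1.1500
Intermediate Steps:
M = 75 (M = (3*5)*5 = 15*5 = 75)
(-454 + 362)/(n(5) + M) = (-454 + 362)/(5 + 75) = -92/80 = -92*1/80 = -23/20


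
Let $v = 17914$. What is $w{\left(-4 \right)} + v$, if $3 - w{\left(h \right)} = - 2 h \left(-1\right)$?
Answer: $17925$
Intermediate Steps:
$w{\left(h \right)} = 3 - 2 h$ ($w{\left(h \right)} = 3 - - 2 h \left(-1\right) = 3 - 2 h$)
$w{\left(-4 \right)} + v = \left(3 - -8\right) + 17914 = \left(3 + 8\right) + 17914 = 11 + 17914 = 17925$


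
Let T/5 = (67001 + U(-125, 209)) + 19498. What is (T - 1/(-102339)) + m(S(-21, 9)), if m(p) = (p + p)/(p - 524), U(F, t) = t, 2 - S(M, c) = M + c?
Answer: 3771283777603/8698815 ≈ 4.3354e+5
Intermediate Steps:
S(M, c) = 2 - M - c (S(M, c) = 2 - (M + c) = 2 + (-M - c) = 2 - M - c)
T = 433540 (T = 5*((67001 + 209) + 19498) = 5*(67210 + 19498) = 5*86708 = 433540)
m(p) = 2*p/(-524 + p) (m(p) = (2*p)/(-524 + p) = 2*p/(-524 + p))
(T - 1/(-102339)) + m(S(-21, 9)) = (433540 - 1/(-102339)) + 2*(2 - 1*(-21) - 1*9)/(-524 + (2 - 1*(-21) - 1*9)) = (433540 - 1*(-1/102339)) + 2*(2 + 21 - 9)/(-524 + (2 + 21 - 9)) = (433540 + 1/102339) + 2*14/(-524 + 14) = 44368050061/102339 + 2*14/(-510) = 44368050061/102339 + 2*14*(-1/510) = 44368050061/102339 - 14/255 = 3771283777603/8698815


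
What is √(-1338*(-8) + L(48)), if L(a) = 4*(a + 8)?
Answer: 4*√683 ≈ 104.54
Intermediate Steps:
L(a) = 32 + 4*a (L(a) = 4*(8 + a) = 32 + 4*a)
√(-1338*(-8) + L(48)) = √(-1338*(-8) + (32 + 4*48)) = √(10704 + (32 + 192)) = √(10704 + 224) = √10928 = 4*√683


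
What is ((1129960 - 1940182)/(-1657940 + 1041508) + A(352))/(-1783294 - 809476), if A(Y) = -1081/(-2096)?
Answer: -147786769/209372897959840 ≈ -7.0585e-7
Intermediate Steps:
A(Y) = 1081/2096 (A(Y) = -1081*(-1/2096) = 1081/2096)
((1129960 - 1940182)/(-1657940 + 1041508) + A(352))/(-1783294 - 809476) = ((1129960 - 1940182)/(-1657940 + 1041508) + 1081/2096)/(-1783294 - 809476) = (-810222/(-616432) + 1081/2096)/(-2592770) = (-810222*(-1/616432) + 1081/2096)*(-1/2592770) = (405111/308216 + 1081/2096)*(-1/2592770) = (147786769/80752592)*(-1/2592770) = -147786769/209372897959840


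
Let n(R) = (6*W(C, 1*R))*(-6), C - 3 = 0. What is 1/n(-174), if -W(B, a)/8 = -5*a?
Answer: 1/250560 ≈ 3.9911e-6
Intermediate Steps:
C = 3 (C = 3 + 0 = 3)
W(B, a) = 40*a (W(B, a) = -(-40)*a = 40*a)
n(R) = -1440*R (n(R) = (6*(40*(1*R)))*(-6) = (6*(40*R))*(-6) = (240*R)*(-6) = -1440*R)
1/n(-174) = 1/(-1440*(-174)) = 1/250560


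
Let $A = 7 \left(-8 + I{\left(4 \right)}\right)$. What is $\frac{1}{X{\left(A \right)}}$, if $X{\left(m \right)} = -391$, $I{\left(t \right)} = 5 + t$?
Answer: $- \frac{1}{391} \approx -0.0025575$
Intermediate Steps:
$A = 7$ ($A = 7 \left(-8 + \left(5 + 4\right)\right) = 7 \left(-8 + 9\right) = 7 \cdot 1 = 7$)
$\frac{1}{X{\left(A \right)}} = \frac{1}{-391} = - \frac{1}{391}$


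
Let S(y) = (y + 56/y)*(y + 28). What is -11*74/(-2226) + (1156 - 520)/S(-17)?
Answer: -3496397/1407945 ≈ -2.4833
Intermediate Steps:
S(y) = (28 + y)*(y + 56/y) (S(y) = (y + 56/y)*(28 + y) = (28 + y)*(y + 56/y))
-11*74/(-2226) + (1156 - 520)/S(-17) = -11*74/(-2226) + (1156 - 520)/(56 + (-17)² + 28*(-17) + 1568/(-17)) = -814*(-1/2226) + 636/(56 + 289 - 476 + 1568*(-1/17)) = 407/1113 + 636/(56 + 289 - 476 - 1568/17) = 407/1113 + 636/(-3795/17) = 407/1113 + 636*(-17/3795) = 407/1113 - 3604/1265 = -3496397/1407945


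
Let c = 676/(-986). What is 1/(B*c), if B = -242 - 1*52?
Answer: 493/99372 ≈ 0.0049612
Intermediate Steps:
B = -294 (B = -242 - 52 = -294)
c = -338/493 (c = 676*(-1/986) = -338/493 ≈ -0.68560)
1/(B*c) = 1/((-294)*(-338/493)) = -1/294*(-493/338) = 493/99372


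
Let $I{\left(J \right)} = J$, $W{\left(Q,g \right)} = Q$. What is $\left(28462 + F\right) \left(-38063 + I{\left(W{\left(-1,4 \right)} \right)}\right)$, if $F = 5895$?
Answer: $-1307764848$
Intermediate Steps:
$\left(28462 + F\right) \left(-38063 + I{\left(W{\left(-1,4 \right)} \right)}\right) = \left(28462 + 5895\right) \left(-38063 - 1\right) = 34357 \left(-38064\right) = -1307764848$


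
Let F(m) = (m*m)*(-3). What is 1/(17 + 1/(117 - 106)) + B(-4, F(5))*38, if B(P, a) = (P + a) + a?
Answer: -1100165/188 ≈ -5851.9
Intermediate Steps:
F(m) = -3*m² (F(m) = m²*(-3) = -3*m²)
B(P, a) = P + 2*a
1/(17 + 1/(117 - 106)) + B(-4, F(5))*38 = 1/(17 + 1/(117 - 106)) + (-4 + 2*(-3*5²))*38 = 1/(17 + 1/11) + (-4 + 2*(-3*25))*38 = 1/(17 + 1/11) + (-4 + 2*(-75))*38 = 1/(188/11) + (-4 - 150)*38 = 11/188 - 154*38 = 11/188 - 5852 = -1100165/188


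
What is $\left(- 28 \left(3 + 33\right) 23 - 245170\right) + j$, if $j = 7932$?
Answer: $-260422$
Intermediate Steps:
$\left(- 28 \left(3 + 33\right) 23 - 245170\right) + j = \left(- 28 \left(3 + 33\right) 23 - 245170\right) + 7932 = \left(\left(-28\right) 36 \cdot 23 - 245170\right) + 7932 = \left(\left(-1008\right) 23 - 245170\right) + 7932 = \left(-23184 - 245170\right) + 7932 = -268354 + 7932 = -260422$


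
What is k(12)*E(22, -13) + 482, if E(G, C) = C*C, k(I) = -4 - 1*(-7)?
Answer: 989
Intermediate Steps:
k(I) = 3 (k(I) = -4 + 7 = 3)
E(G, C) = C²
k(12)*E(22, -13) + 482 = 3*(-13)² + 482 = 3*169 + 482 = 507 + 482 = 989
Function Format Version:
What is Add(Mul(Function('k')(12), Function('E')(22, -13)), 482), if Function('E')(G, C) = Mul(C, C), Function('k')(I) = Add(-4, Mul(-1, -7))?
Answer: 989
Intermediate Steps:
Function('k')(I) = 3 (Function('k')(I) = Add(-4, 7) = 3)
Function('E')(G, C) = Pow(C, 2)
Add(Mul(Function('k')(12), Function('E')(22, -13)), 482) = Add(Mul(3, Pow(-13, 2)), 482) = Add(Mul(3, 169), 482) = Add(507, 482) = 989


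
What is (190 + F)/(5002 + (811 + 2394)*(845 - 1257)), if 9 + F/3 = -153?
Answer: 148/657729 ≈ 0.00022502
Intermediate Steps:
F = -486 (F = -27 + 3*(-153) = -27 - 459 = -486)
(190 + F)/(5002 + (811 + 2394)*(845 - 1257)) = (190 - 486)/(5002 + (811 + 2394)*(845 - 1257)) = -296/(5002 + 3205*(-412)) = -296/(5002 - 1320460) = -296/(-1315458) = -296*(-1/1315458) = 148/657729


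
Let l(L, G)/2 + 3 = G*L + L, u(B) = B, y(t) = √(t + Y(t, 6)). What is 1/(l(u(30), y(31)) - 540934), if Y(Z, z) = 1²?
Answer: -6761/3656888240 - 3*√2/3656888240 ≈ -1.8500e-6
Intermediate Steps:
Y(Z, z) = 1
y(t) = √(1 + t) (y(t) = √(t + 1) = √(1 + t))
l(L, G) = -6 + 2*L + 2*G*L (l(L, G) = -6 + 2*(G*L + L) = -6 + 2*(L + G*L) = -6 + (2*L + 2*G*L) = -6 + 2*L + 2*G*L)
1/(l(u(30), y(31)) - 540934) = 1/((-6 + 2*30 + 2*√(1 + 31)*30) - 540934) = 1/((-6 + 60 + 2*√32*30) - 540934) = 1/((-6 + 60 + 2*(4*√2)*30) - 540934) = 1/((-6 + 60 + 240*√2) - 540934) = 1/((54 + 240*√2) - 540934) = 1/(-540880 + 240*√2)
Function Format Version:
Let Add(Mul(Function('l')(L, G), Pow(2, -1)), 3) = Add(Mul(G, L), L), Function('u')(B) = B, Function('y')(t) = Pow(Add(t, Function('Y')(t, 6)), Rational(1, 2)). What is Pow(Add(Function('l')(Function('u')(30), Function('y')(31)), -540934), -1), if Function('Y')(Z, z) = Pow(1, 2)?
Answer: Add(Rational(-6761, 3656888240), Mul(Rational(-3, 3656888240), Pow(2, Rational(1, 2)))) ≈ -1.8500e-6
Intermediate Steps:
Function('Y')(Z, z) = 1
Function('y')(t) = Pow(Add(1, t), Rational(1, 2)) (Function('y')(t) = Pow(Add(t, 1), Rational(1, 2)) = Pow(Add(1, t), Rational(1, 2)))
Function('l')(L, G) = Add(-6, Mul(2, L), Mul(2, G, L)) (Function('l')(L, G) = Add(-6, Mul(2, Add(Mul(G, L), L))) = Add(-6, Mul(2, Add(L, Mul(G, L)))) = Add(-6, Add(Mul(2, L), Mul(2, G, L))) = Add(-6, Mul(2, L), Mul(2, G, L)))
Pow(Add(Function('l')(Function('u')(30), Function('y')(31)), -540934), -1) = Pow(Add(Add(-6, Mul(2, 30), Mul(2, Pow(Add(1, 31), Rational(1, 2)), 30)), -540934), -1) = Pow(Add(Add(-6, 60, Mul(2, Pow(32, Rational(1, 2)), 30)), -540934), -1) = Pow(Add(Add(-6, 60, Mul(2, Mul(4, Pow(2, Rational(1, 2))), 30)), -540934), -1) = Pow(Add(Add(-6, 60, Mul(240, Pow(2, Rational(1, 2)))), -540934), -1) = Pow(Add(Add(54, Mul(240, Pow(2, Rational(1, 2)))), -540934), -1) = Pow(Add(-540880, Mul(240, Pow(2, Rational(1, 2)))), -1)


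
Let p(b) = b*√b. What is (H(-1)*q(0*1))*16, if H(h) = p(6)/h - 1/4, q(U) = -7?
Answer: 28 + 672*√6 ≈ 1674.1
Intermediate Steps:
p(b) = b^(3/2)
H(h) = -¼ + 6*√6/h (H(h) = 6^(3/2)/h - 1/4 = (6*√6)/h - 1*¼ = 6*√6/h - ¼ = -¼ + 6*√6/h)
(H(-1)*q(0*1))*16 = (((¼)*(-1*(-1) + 24*√6)/(-1))*(-7))*16 = (((¼)*(-1)*(1 + 24*√6))*(-7))*16 = ((-¼ - 6*√6)*(-7))*16 = (7/4 + 42*√6)*16 = 28 + 672*√6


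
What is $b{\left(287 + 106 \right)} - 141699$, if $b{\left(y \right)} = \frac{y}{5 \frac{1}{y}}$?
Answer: $- \frac{554046}{5} \approx -1.1081 \cdot 10^{5}$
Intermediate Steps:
$b{\left(y \right)} = \frac{y^{2}}{5}$ ($b{\left(y \right)} = y \frac{y}{5} = \frac{y^{2}}{5}$)
$b{\left(287 + 106 \right)} - 141699 = \frac{\left(287 + 106\right)^{2}}{5} - 141699 = \frac{393^{2}}{5} - 141699 = \frac{1}{5} \cdot 154449 - 141699 = \frac{154449}{5} - 141699 = - \frac{554046}{5}$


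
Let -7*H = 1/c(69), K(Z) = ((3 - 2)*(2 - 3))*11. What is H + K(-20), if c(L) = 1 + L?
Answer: -5391/490 ≈ -11.002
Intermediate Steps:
K(Z) = -11 (K(Z) = (1*(-1))*11 = -1*11 = -11)
H = -1/490 (H = -1/(7*(1 + 69)) = -⅐/70 = -⅐*1/70 = -1/490 ≈ -0.0020408)
H + K(-20) = -1/490 - 11 = -5391/490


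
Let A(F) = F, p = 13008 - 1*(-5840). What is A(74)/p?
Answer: 37/9424 ≈ 0.0039261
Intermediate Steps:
p = 18848 (p = 13008 + 5840 = 18848)
A(74)/p = 74/18848 = 74*(1/18848) = 37/9424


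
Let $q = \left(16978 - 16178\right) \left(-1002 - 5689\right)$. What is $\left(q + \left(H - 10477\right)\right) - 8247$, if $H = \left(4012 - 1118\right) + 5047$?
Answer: $-5363583$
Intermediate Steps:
$q = -5352800$ ($q = 800 \left(-6691\right) = -5352800$)
$H = 7941$ ($H = 2894 + 5047 = 7941$)
$\left(q + \left(H - 10477\right)\right) - 8247 = \left(-5352800 + \left(7941 - 10477\right)\right) - 8247 = \left(-5352800 - 2536\right) - 8247 = -5355336 - 8247 = -5363583$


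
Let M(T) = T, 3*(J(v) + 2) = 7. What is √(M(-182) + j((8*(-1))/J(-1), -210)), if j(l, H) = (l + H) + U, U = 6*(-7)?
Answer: I*√458 ≈ 21.401*I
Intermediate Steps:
U = -42
J(v) = ⅓ (J(v) = -2 + (⅓)*7 = -2 + 7/3 = ⅓)
j(l, H) = -42 + H + l (j(l, H) = (l + H) - 42 = (H + l) - 42 = -42 + H + l)
√(M(-182) + j((8*(-1))/J(-1), -210)) = √(-182 + (-42 - 210 + (8*(-1))/(⅓))) = √(-182 + (-42 - 210 - 8*3)) = √(-182 + (-42 - 210 - 24)) = √(-182 - 276) = √(-458) = I*√458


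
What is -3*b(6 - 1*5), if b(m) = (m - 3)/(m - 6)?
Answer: -6/5 ≈ -1.2000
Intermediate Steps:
b(m) = (-3 + m)/(-6 + m)
-3*b(6 - 1*5) = -3*(-3 + (6 - 1*5))/(-6 + (6 - 1*5)) = -3*(-3 + (6 - 5))/(-6 + (6 - 5)) = -3*(-3 + 1)/(-6 + 1) = -3*(-2)/(-5) = -(-3)*(-2)/5 = -3*⅖ = -6/5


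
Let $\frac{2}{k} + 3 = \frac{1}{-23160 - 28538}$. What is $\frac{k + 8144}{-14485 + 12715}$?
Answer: $- \frac{631495142}{137259075} \approx -4.6008$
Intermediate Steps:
$k = - \frac{103396}{155095}$ ($k = \frac{2}{-3 + \frac{1}{-23160 - 28538}} = \frac{2}{-3 + \frac{1}{-51698}} = \frac{2}{-3 - \frac{1}{51698}} = \frac{2}{- \frac{155095}{51698}} = 2 \left(- \frac{51698}{155095}\right) = - \frac{103396}{155095} \approx -0.66666$)
$\frac{k + 8144}{-14485 + 12715} = \frac{- \frac{103396}{155095} + 8144}{-14485 + 12715} = \frac{1262990284}{155095 \left(-1770\right)} = \frac{1262990284}{155095} \left(- \frac{1}{1770}\right) = - \frac{631495142}{137259075}$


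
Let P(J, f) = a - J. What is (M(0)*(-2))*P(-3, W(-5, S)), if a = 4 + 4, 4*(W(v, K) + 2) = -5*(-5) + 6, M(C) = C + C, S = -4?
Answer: 0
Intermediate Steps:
M(C) = 2*C
W(v, K) = 23/4 (W(v, K) = -2 + (-5*(-5) + 6)/4 = -2 + (25 + 6)/4 = -2 + (¼)*31 = -2 + 31/4 = 23/4)
a = 8
P(J, f) = 8 - J
(M(0)*(-2))*P(-3, W(-5, S)) = ((2*0)*(-2))*(8 - 1*(-3)) = (0*(-2))*(8 + 3) = 0*11 = 0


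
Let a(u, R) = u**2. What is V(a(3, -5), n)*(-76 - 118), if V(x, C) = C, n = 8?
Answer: -1552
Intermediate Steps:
V(a(3, -5), n)*(-76 - 118) = 8*(-76 - 118) = 8*(-194) = -1552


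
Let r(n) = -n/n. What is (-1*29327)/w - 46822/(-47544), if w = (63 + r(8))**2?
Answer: -75896195/11422446 ≈ -6.6445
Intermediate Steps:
r(n) = -1 (r(n) = -1*1 = -1)
w = 3844 (w = (63 - 1)**2 = 62**2 = 3844)
(-1*29327)/w - 46822/(-47544) = -1*29327/3844 - 46822/(-47544) = -29327*1/3844 - 46822*(-1/47544) = -29327/3844 + 23411/23772 = -75896195/11422446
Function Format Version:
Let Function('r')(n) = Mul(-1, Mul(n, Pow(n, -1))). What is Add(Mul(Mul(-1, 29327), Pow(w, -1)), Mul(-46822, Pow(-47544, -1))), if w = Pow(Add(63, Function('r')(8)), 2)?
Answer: Rational(-75896195, 11422446) ≈ -6.6445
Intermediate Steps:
Function('r')(n) = -1 (Function('r')(n) = Mul(-1, 1) = -1)
w = 3844 (w = Pow(Add(63, -1), 2) = Pow(62, 2) = 3844)
Add(Mul(Mul(-1, 29327), Pow(w, -1)), Mul(-46822, Pow(-47544, -1))) = Add(Mul(Mul(-1, 29327), Pow(3844, -1)), Mul(-46822, Pow(-47544, -1))) = Add(Mul(-29327, Rational(1, 3844)), Mul(-46822, Rational(-1, 47544))) = Add(Rational(-29327, 3844), Rational(23411, 23772)) = Rational(-75896195, 11422446)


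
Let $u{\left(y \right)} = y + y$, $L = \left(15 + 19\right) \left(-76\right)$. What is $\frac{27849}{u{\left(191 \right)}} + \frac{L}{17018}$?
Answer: $\frac{236473597}{3250438} \approx 72.751$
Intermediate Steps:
$L = -2584$ ($L = 34 \left(-76\right) = -2584$)
$u{\left(y \right)} = 2 y$
$\frac{27849}{u{\left(191 \right)}} + \frac{L}{17018} = \frac{27849}{2 \cdot 191} - \frac{2584}{17018} = \frac{27849}{382} - \frac{1292}{8509} = \frac{236473597}{3250438}$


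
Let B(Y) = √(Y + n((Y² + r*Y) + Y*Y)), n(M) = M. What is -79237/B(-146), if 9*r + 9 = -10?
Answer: -237711*√96287/192574 ≈ -383.03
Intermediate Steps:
r = -19/9 (r = -1 + (⅑)*(-10) = -1 - 10/9 = -19/9 ≈ -2.1111)
B(Y) = √(2*Y² - 10*Y/9) (B(Y) = √(Y + ((Y² - 19*Y/9) + Y*Y)) = √(Y + ((Y² - 19*Y/9) + Y²)) = √(Y + (2*Y² - 19*Y/9)) = √(2*Y² - 10*Y/9))
-79237/B(-146) = -79237*3*√96287/192574 = -237711*√96287/192574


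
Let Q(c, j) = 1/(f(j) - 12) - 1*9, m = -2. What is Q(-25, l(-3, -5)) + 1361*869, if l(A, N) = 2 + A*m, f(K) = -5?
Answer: 20105899/17 ≈ 1.1827e+6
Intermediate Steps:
l(A, N) = 2 - 2*A (l(A, N) = 2 + A*(-2) = 2 - 2*A)
Q(c, j) = -154/17 (Q(c, j) = 1/(-5 - 12) - 1*9 = 1/(-17) - 9 = -1/17 - 9 = -154/17)
Q(-25, l(-3, -5)) + 1361*869 = -154/17 + 1361*869 = -154/17 + 1182709 = 20105899/17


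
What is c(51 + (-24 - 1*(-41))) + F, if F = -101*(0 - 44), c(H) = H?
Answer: 4512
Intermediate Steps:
F = 4444 (F = -101*(-44) = 4444)
c(51 + (-24 - 1*(-41))) + F = (51 + (-24 - 1*(-41))) + 4444 = (51 + (-24 + 41)) + 4444 = (51 + 17) + 4444 = 68 + 4444 = 4512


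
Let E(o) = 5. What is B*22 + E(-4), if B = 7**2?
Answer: 1083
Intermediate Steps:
B = 49
B*22 + E(-4) = 49*22 + 5 = 1078 + 5 = 1083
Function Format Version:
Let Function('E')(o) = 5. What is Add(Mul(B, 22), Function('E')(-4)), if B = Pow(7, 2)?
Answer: 1083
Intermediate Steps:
B = 49
Add(Mul(B, 22), Function('E')(-4)) = Add(Mul(49, 22), 5) = Add(1078, 5) = 1083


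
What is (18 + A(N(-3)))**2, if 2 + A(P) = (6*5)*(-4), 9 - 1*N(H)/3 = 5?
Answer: 10816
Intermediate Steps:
N(H) = 12 (N(H) = 27 - 3*5 = 27 - 15 = 12)
A(P) = -122 (A(P) = -2 + (6*5)*(-4) = -2 + 30*(-4) = -2 - 120 = -122)
(18 + A(N(-3)))**2 = (18 - 122)**2 = (-104)**2 = 10816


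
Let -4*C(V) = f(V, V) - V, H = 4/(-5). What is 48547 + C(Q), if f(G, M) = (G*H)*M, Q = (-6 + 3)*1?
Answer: 970961/20 ≈ 48548.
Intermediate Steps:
H = -⅘ (H = 4*(-⅕) = -⅘ ≈ -0.80000)
Q = -3 (Q = -3*1 = -3)
f(G, M) = -4*G*M/5 (f(G, M) = (G*(-⅘))*M = (-4*G/5)*M = -4*G*M/5)
C(V) = V/4 + V²/5 (C(V) = -(-4*V*V/5 - V)/4 = -(-4*V²/5 - V)/4 = -(-V - 4*V²/5)/4 = V/4 + V²/5)
48547 + C(Q) = 48547 + (1/20)*(-3)*(5 + 4*(-3)) = 48547 + (1/20)*(-3)*(5 - 12) = 48547 + (1/20)*(-3)*(-7) = 48547 + 21/20 = 970961/20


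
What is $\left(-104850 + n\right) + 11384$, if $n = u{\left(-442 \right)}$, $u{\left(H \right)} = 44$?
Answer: $-93422$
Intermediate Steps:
$n = 44$
$\left(-104850 + n\right) + 11384 = \left(-104850 + 44\right) + 11384 = -104806 + 11384 = -93422$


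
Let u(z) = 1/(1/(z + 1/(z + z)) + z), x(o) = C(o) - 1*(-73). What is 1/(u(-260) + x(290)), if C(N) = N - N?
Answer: 35152780/2566017739 ≈ 0.013699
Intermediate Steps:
C(N) = 0
x(o) = 73 (x(o) = 0 - 1*(-73) = 0 + 73 = 73)
u(z) = 1/(z + 1/(z + 1/(2*z))) (u(z) = 1/(1/(z + 1/(2*z)) + z) = 1/(z + 1/(z + 1/(2*z))))
1/(u(-260) + x(290)) = 1/((1 + 2*(-260)²)/((-260)*(3 + 2*(-260)²)) + 73) = 1/(-(1 + 2*67600)/(260*(3 + 2*67600)) + 73) = 1/(-(1 + 135200)/(260*(3 + 135200)) + 73) = 1/(-1/260*135201/135203 + 73) = 1/(-1/260*1/135203*135201 + 73) = 1/(-135201/35152780 + 73) = 1/(2566017739/35152780) = 35152780/2566017739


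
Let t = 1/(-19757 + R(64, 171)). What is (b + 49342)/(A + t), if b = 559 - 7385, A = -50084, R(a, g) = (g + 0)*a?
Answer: -374693508/441390293 ≈ -0.84889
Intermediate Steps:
R(a, g) = a*g (R(a, g) = g*a = a*g)
b = -6826
t = -1/8813 (t = 1/(-19757 + 64*171) = 1/(-19757 + 10944) = 1/(-8813) = -1/8813 ≈ -0.00011347)
(b + 49342)/(A + t) = (-6826 + 49342)/(-50084 - 1/8813) = 42516/(-441390293/8813) = 42516*(-8813/441390293) = -374693508/441390293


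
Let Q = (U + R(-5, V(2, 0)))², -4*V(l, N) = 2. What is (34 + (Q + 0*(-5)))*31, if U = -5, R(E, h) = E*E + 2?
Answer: 16058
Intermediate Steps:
V(l, N) = -½ (V(l, N) = -¼*2 = -½)
R(E, h) = 2 + E² (R(E, h) = E² + 2 = 2 + E²)
Q = 484 (Q = (-5 + (2 + (-5)²))² = (-5 + (2 + 25))² = (-5 + 27)² = 22² = 484)
(34 + (Q + 0*(-5)))*31 = (34 + (484 + 0*(-5)))*31 = (34 + (484 + 0))*31 = (34 + 484)*31 = 518*31 = 16058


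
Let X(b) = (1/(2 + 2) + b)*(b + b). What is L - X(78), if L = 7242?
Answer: -4965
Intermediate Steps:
X(b) = 2*b*(¼ + b) (X(b) = (1/4 + b)*(2*b) = (¼ + b)*(2*b) = 2*b*(¼ + b))
L - X(78) = 7242 - 78*(1 + 4*78)/2 = 7242 - 78*(1 + 312)/2 = 7242 - 78*313/2 = 7242 - 1*12207 = 7242 - 12207 = -4965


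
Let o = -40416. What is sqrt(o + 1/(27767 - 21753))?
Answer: I*sqrt(1461773803522)/6014 ≈ 201.04*I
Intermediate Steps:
sqrt(o + 1/(27767 - 21753)) = sqrt(-40416 + 1/(27767 - 21753)) = sqrt(-40416 + 1/6014) = sqrt(-243061823/6014) = I*sqrt(1461773803522)/6014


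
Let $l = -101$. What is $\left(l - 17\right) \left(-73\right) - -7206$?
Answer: $15820$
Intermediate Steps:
$\left(l - 17\right) \left(-73\right) - -7206 = \left(-101 - 17\right) \left(-73\right) - -7206 = \left(-118\right) \left(-73\right) + 7206 = 8614 + 7206 = 15820$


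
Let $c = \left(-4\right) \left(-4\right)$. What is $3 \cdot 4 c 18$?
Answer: $3456$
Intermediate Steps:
$c = 16$
$3 \cdot 4 c 18 = 3 \cdot 4 \cdot 16 \cdot 18 = 12 \cdot 16 \cdot 18 = 192 \cdot 18 = 3456$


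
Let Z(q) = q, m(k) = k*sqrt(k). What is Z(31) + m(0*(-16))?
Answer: 31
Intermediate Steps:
m(k) = k**(3/2)
Z(31) + m(0*(-16)) = 31 + (0*(-16))**(3/2) = 31 + 0**(3/2) = 31 + 0 = 31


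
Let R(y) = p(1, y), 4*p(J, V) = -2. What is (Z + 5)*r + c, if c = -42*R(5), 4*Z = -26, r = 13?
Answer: 3/2 ≈ 1.5000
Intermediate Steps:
p(J, V) = -1/2 (p(J, V) = (1/4)*(-2) = -1/2)
Z = -13/2 (Z = (1/4)*(-26) = -13/2 ≈ -6.5000)
R(y) = -1/2
c = 21 (c = -42*(-1/2) = 21)
(Z + 5)*r + c = (-13/2 + 5)*13 + 21 = -3/2*13 + 21 = -39/2 + 21 = 3/2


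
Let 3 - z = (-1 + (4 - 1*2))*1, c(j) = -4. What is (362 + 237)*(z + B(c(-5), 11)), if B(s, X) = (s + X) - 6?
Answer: 1797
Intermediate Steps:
B(s, X) = -6 + X + s (B(s, X) = (X + s) - 6 = -6 + X + s)
z = 2 (z = 3 - (-1 + (4 - 1*2)) = 3 - (-1 + (4 - 2)) = 3 - (-1 + 2) = 3 - 1 = 2)
(362 + 237)*(z + B(c(-5), 11)) = (362 + 237)*(2 + (-6 + 11 - 4)) = 599*(2 + 1) = 599*3 = 1797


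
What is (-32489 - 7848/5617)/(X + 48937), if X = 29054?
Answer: -182498561/438075447 ≈ -0.41659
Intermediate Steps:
(-32489 - 7848/5617)/(X + 48937) = (-32489 - 7848/5617)/(29054 + 48937) = (-32489 - 7848*1/5617)/77991 = (-32489 - 7848/5617)*(1/77991) = -182498561/5617*1/77991 = -182498561/438075447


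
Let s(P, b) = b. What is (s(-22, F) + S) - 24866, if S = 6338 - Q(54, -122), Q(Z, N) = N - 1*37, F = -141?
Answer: -18510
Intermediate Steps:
Q(Z, N) = -37 + N (Q(Z, N) = N - 37 = -37 + N)
S = 6497 (S = 6338 - (-37 - 122) = 6338 - 1*(-159) = 6338 + 159 = 6497)
(s(-22, F) + S) - 24866 = (-141 + 6497) - 24866 = 6356 - 24866 = -18510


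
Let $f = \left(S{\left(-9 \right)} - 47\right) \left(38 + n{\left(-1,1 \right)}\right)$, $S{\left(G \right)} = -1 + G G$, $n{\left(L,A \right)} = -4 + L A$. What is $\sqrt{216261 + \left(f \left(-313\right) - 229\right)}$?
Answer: $5 i \sqrt{4993} \approx 353.31 i$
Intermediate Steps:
$n{\left(L,A \right)} = -4 + A L$
$S{\left(G \right)} = -1 + G^{2}$
$f = 1089$ ($f = \left(\left(-1 + \left(-9\right)^{2}\right) - 47\right) \left(38 + \left(-4 + 1 \left(-1\right)\right)\right) = \left(\left(-1 + 81\right) - 47\right) \left(38 - 5\right) = \left(80 - 47\right) \left(38 - 5\right) = 33 \cdot 33 = 1089$)
$\sqrt{216261 + \left(f \left(-313\right) - 229\right)} = \sqrt{216261 + \left(1089 \left(-313\right) - 229\right)} = \sqrt{216261 - 341086} = \sqrt{-124825} = 5 i \sqrt{4993}$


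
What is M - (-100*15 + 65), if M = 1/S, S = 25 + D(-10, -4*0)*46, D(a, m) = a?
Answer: 624224/435 ≈ 1435.0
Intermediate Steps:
S = -435 (S = 25 - 10*46 = 25 - 460 = -435)
M = -1/435 (M = 1/(-435) = -1/435 ≈ -0.0022989)
M - (-100*15 + 65) = -1/435 - (-100*15 + 65) = -1/435 - (-1500 + 65) = -1/435 - 1*(-1435) = -1/435 + 1435 = 624224/435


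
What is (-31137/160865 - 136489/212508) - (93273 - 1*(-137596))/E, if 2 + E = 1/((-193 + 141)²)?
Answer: 21340569862360240453/184838832563940 ≈ 1.1546e+5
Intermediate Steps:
E = -5407/2704 (E = -2 + 1/((-193 + 141)²) = -2 + 1/((-52)²) = -2 + 1/2704 = -5407/2704 ≈ -1.9996)
(-31137/160865 - 136489/212508) - (93273 - 1*(-137596))/E = (-31137/160865 - 136489/212508) - (93273 - 1*(-137596))/(-5407/2704) = (-31137*1/160865 - 136489*1/212508) - (93273 + 137596)*(-2704)/5407 = (-31137/160865 - 136489/212508) - 230869*(-2704)/5407 = -28573164581/34185099420 - 1*(-624269776/5407) = -28573164581/34185099420 + 624269776/5407 = 21340569862360240453/184838832563940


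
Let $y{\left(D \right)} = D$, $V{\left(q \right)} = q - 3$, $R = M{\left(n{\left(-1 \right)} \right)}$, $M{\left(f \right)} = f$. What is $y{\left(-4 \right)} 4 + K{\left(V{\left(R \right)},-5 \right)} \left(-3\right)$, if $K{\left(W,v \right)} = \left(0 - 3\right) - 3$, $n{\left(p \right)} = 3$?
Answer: $2$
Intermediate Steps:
$R = 3$
$V{\left(q \right)} = -3 + q$
$K{\left(W,v \right)} = -6$ ($K{\left(W,v \right)} = \left(0 - 3\right) - 3 = -3 - 3 = -6$)
$y{\left(-4 \right)} 4 + K{\left(V{\left(R \right)},-5 \right)} \left(-3\right) = \left(-4\right) 4 - -18 = -16 + 18 = 2$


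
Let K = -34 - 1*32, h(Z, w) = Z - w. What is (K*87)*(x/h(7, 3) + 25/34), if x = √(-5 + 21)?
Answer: -169389/17 ≈ -9964.1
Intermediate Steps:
x = 4 (x = √16 = 4)
K = -66 (K = -34 - 32 = -66)
(K*87)*(x/h(7, 3) + 25/34) = (-66*87)*(4/(7 - 1*3) + 25/34) = -5742*(4/(7 - 3) + 25*(1/34)) = -5742*(4/4 + 25/34) = -5742*(4*(¼) + 25/34) = -5742*(1 + 25/34) = -5742*59/34 = -169389/17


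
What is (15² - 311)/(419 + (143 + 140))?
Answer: -43/351 ≈ -0.12251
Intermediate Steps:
(15² - 311)/(419 + (143 + 140)) = (225 - 311)/(419 + 283) = -86/702 = -86*1/702 = -43/351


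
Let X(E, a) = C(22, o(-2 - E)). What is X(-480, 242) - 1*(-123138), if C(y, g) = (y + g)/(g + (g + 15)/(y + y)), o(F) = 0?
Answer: 1848038/15 ≈ 1.2320e+5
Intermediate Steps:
C(y, g) = (g + y)/(g + (15 + g)/(2*y)) (C(y, g) = (g + y)/(g + (15 + g)/((2*y))) = (g + y)/(g + (15 + g)*(1/(2*y))) = (g + y)/(g + (15 + g)/(2*y)))
X(E, a) = 968/15 (X(E, a) = 2*22*(0 + 22)/(15 + 0 + 2*0*22) = 2*22*22/(15 + 0 + 0) = 2*22*22/15 = 2*22*(1/15)*22 = 968/15)
X(-480, 242) - 1*(-123138) = 968/15 - 1*(-123138) = 968/15 + 123138 = 1848038/15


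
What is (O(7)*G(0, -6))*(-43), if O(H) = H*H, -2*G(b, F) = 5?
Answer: 10535/2 ≈ 5267.5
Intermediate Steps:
G(b, F) = -5/2 (G(b, F) = -½*5 = -5/2)
O(H) = H²
(O(7)*G(0, -6))*(-43) = (7²*(-5/2))*(-43) = (49*(-5/2))*(-43) = -245/2*(-43) = 10535/2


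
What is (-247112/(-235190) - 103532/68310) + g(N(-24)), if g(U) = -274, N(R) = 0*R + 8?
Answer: -20043211768/73026495 ≈ -274.46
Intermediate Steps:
N(R) = 8 (N(R) = 0 + 8 = 8)
(-247112/(-235190) - 103532/68310) + g(N(-24)) = (-247112/(-235190) - 103532/68310) - 274 = (-247112*(-1/235190) - 103532*1/68310) - 274 = (123556/117595 - 4706/3105) - 274 = -33952138/73026495 - 274 = -20043211768/73026495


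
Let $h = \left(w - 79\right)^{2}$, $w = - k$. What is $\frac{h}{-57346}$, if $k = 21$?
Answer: $- \frac{5000}{28673} \approx -0.17438$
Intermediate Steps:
$w = -21$ ($w = \left(-1\right) 21 = -21$)
$h = 10000$ ($h = \left(-21 - 79\right)^{2} = \left(-100\right)^{2} = 10000$)
$\frac{h}{-57346} = \frac{10000}{-57346} = 10000 \left(- \frac{1}{57346}\right) = - \frac{5000}{28673}$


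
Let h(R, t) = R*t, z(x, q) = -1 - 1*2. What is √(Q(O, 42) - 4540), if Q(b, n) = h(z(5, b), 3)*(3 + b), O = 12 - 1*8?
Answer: I*√4603 ≈ 67.845*I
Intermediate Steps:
O = 4 (O = 12 - 8 = 4)
z(x, q) = -3 (z(x, q) = -1 - 2 = -3)
Q(b, n) = -27 - 9*b (Q(b, n) = (-3*3)*(3 + b) = -9*(3 + b) = -27 - 9*b)
√(Q(O, 42) - 4540) = √((-27 - 9*4) - 4540) = √((-27 - 36) - 4540) = √(-63 - 4540) = √(-4603) = I*√4603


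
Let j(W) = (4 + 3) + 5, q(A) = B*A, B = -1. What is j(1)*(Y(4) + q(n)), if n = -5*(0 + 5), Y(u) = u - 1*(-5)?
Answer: 408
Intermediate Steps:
Y(u) = 5 + u (Y(u) = u + 5 = 5 + u)
n = -25 (n = -5*5 = -25)
q(A) = -A
j(W) = 12 (j(W) = 7 + 5 = 12)
j(1)*(Y(4) + q(n)) = 12*((5 + 4) - 1*(-25)) = 12*(9 + 25) = 12*34 = 408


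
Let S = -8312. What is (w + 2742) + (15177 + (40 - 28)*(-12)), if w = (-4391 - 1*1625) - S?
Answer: 20071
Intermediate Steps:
w = 2296 (w = (-4391 - 1*1625) - 1*(-8312) = (-4391 - 1625) + 8312 = -6016 + 8312 = 2296)
(w + 2742) + (15177 + (40 - 28)*(-12)) = (2296 + 2742) + (15177 + (40 - 28)*(-12)) = 5038 + (15177 + 12*(-12)) = 5038 + (15177 - 144) = 5038 + 15033 = 20071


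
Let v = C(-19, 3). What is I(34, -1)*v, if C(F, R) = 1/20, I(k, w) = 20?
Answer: 1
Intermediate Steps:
C(F, R) = 1/20
v = 1/20 ≈ 0.050000
I(34, -1)*v = 20*(1/20) = 1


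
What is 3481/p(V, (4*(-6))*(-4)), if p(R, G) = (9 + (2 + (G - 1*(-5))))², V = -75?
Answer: 3481/12544 ≈ 0.27750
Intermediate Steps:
p(R, G) = (16 + G)² (p(R, G) = (9 + (2 + (G + 5)))² = (9 + (2 + (5 + G)))² = (9 + (7 + G))² = (16 + G)²)
3481/p(V, (4*(-6))*(-4)) = 3481/((16 + (4*(-6))*(-4))²) = 3481/((16 - 24*(-4))²) = 3481/((16 + 96)²) = 3481/(112²) = 3481/12544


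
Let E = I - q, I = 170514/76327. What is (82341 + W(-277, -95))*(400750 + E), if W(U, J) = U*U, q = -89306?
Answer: 5949961624571820/76327 ≈ 7.7953e+10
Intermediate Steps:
W(U, J) = U²
I = 170514/76327 (I = 170514*(1/76327) = 170514/76327 ≈ 2.2340)
E = 6816629576/76327 (E = 170514/76327 - 1*(-89306) = 170514/76327 + 89306 = 6816629576/76327 ≈ 89308.)
(82341 + W(-277, -95))*(400750 + E) = (82341 + (-277)²)*(400750 + 6816629576/76327) = (82341 + 76729)*(37404674826/76327) = 159070*(37404674826/76327) = 5949961624571820/76327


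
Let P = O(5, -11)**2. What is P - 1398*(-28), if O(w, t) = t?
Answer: 39265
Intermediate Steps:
P = 121 (P = (-11)**2 = 121)
P - 1398*(-28) = 121 - 1398*(-28) = 121 - 1*(-39144) = 121 + 39144 = 39265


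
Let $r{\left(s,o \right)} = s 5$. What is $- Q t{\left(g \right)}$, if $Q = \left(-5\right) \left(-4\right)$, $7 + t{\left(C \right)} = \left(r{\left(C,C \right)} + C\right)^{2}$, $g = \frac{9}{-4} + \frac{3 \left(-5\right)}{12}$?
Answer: $-8680$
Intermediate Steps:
$r{\left(s,o \right)} = 5 s$
$g = - \frac{7}{2}$ ($g = 9 \left(- \frac{1}{4}\right) - \frac{5}{4} = - \frac{9}{4} - \frac{5}{4} = - \frac{7}{2} \approx -3.5$)
$t{\left(C \right)} = -7 + 36 C^{2}$ ($t{\left(C \right)} = -7 + \left(5 C + C\right)^{2} = -7 + \left(6 C\right)^{2} = -7 + 36 C^{2}$)
$Q = 20$
$- Q t{\left(g \right)} = - 20 \left(-7 + 36 \left(- \frac{7}{2}\right)^{2}\right) = - 20 \left(-7 + 36 \cdot \frac{49}{4}\right) = - 20 \left(-7 + 441\right) = - 20 \cdot 434 = \left(-1\right) 8680 = -8680$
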